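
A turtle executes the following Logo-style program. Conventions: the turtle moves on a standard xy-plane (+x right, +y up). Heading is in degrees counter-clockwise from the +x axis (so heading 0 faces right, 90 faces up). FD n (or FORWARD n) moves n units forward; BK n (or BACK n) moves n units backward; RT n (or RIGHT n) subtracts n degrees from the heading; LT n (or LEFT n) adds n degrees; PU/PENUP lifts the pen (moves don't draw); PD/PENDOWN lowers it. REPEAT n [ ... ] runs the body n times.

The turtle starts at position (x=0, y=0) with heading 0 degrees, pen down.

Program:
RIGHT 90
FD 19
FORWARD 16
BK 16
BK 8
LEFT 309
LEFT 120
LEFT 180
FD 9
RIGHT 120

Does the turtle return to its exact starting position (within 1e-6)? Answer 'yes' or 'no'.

Executing turtle program step by step:
Start: pos=(0,0), heading=0, pen down
RT 90: heading 0 -> 270
FD 19: (0,0) -> (0,-19) [heading=270, draw]
FD 16: (0,-19) -> (0,-35) [heading=270, draw]
BK 16: (0,-35) -> (0,-19) [heading=270, draw]
BK 8: (0,-19) -> (0,-11) [heading=270, draw]
LT 309: heading 270 -> 219
LT 120: heading 219 -> 339
LT 180: heading 339 -> 159
FD 9: (0,-11) -> (-8.402,-7.775) [heading=159, draw]
RT 120: heading 159 -> 39
Final: pos=(-8.402,-7.775), heading=39, 5 segment(s) drawn

Start position: (0, 0)
Final position: (-8.402, -7.775)
Distance = 11.447; >= 1e-6 -> NOT closed

Answer: no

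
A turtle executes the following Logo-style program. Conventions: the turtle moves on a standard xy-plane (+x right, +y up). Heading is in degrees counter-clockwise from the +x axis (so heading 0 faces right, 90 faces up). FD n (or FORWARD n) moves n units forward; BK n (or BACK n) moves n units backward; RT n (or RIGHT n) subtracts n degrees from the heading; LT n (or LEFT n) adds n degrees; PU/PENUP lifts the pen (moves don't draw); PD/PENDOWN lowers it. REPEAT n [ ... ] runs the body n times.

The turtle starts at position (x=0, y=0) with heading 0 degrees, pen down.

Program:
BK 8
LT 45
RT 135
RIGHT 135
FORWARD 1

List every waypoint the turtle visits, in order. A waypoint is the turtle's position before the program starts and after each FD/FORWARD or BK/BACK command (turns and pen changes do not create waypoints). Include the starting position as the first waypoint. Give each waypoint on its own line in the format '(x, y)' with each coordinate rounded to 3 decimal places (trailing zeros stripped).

Answer: (0, 0)
(-8, 0)
(-8.707, 0.707)

Derivation:
Executing turtle program step by step:
Start: pos=(0,0), heading=0, pen down
BK 8: (0,0) -> (-8,0) [heading=0, draw]
LT 45: heading 0 -> 45
RT 135: heading 45 -> 270
RT 135: heading 270 -> 135
FD 1: (-8,0) -> (-8.707,0.707) [heading=135, draw]
Final: pos=(-8.707,0.707), heading=135, 2 segment(s) drawn
Waypoints (3 total):
(0, 0)
(-8, 0)
(-8.707, 0.707)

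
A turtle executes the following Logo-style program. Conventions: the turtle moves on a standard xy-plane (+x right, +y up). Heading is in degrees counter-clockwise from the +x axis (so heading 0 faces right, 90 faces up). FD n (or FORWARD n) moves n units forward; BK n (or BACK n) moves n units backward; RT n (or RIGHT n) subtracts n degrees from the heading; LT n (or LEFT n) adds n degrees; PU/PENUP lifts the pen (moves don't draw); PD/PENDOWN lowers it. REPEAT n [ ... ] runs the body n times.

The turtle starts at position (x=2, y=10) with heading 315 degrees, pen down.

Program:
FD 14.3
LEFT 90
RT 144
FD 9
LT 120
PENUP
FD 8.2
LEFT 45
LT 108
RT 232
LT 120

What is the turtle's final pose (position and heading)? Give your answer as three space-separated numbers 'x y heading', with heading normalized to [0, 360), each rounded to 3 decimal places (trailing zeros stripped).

Answer: 18.359 -6.062 62

Derivation:
Executing turtle program step by step:
Start: pos=(2,10), heading=315, pen down
FD 14.3: (2,10) -> (12.112,-0.112) [heading=315, draw]
LT 90: heading 315 -> 45
RT 144: heading 45 -> 261
FD 9: (12.112,-0.112) -> (10.704,-9.001) [heading=261, draw]
LT 120: heading 261 -> 21
PU: pen up
FD 8.2: (10.704,-9.001) -> (18.359,-6.062) [heading=21, move]
LT 45: heading 21 -> 66
LT 108: heading 66 -> 174
RT 232: heading 174 -> 302
LT 120: heading 302 -> 62
Final: pos=(18.359,-6.062), heading=62, 2 segment(s) drawn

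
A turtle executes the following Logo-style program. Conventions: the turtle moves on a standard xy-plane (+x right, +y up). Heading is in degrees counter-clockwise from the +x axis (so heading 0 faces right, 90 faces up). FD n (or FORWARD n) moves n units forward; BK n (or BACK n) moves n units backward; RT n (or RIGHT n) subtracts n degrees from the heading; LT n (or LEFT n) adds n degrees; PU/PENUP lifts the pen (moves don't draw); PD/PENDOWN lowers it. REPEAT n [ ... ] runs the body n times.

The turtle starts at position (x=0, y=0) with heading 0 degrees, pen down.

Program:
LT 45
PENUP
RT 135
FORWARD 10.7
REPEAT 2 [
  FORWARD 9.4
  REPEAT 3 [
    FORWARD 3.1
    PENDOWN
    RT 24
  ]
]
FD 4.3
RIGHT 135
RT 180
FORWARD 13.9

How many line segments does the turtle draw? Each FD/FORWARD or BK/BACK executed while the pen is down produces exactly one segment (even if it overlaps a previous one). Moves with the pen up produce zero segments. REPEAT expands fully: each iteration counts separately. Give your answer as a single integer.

Answer: 8

Derivation:
Executing turtle program step by step:
Start: pos=(0,0), heading=0, pen down
LT 45: heading 0 -> 45
PU: pen up
RT 135: heading 45 -> 270
FD 10.7: (0,0) -> (0,-10.7) [heading=270, move]
REPEAT 2 [
  -- iteration 1/2 --
  FD 9.4: (0,-10.7) -> (0,-20.1) [heading=270, move]
  REPEAT 3 [
    -- iteration 1/3 --
    FD 3.1: (0,-20.1) -> (0,-23.2) [heading=270, move]
    PD: pen down
    RT 24: heading 270 -> 246
    -- iteration 2/3 --
    FD 3.1: (0,-23.2) -> (-1.261,-26.032) [heading=246, draw]
    PD: pen down
    RT 24: heading 246 -> 222
    -- iteration 3/3 --
    FD 3.1: (-1.261,-26.032) -> (-3.565,-28.106) [heading=222, draw]
    PD: pen down
    RT 24: heading 222 -> 198
  ]
  -- iteration 2/2 --
  FD 9.4: (-3.565,-28.106) -> (-12.505,-31.011) [heading=198, draw]
  REPEAT 3 [
    -- iteration 1/3 --
    FD 3.1: (-12.505,-31.011) -> (-15.453,-31.969) [heading=198, draw]
    PD: pen down
    RT 24: heading 198 -> 174
    -- iteration 2/3 --
    FD 3.1: (-15.453,-31.969) -> (-18.536,-31.645) [heading=174, draw]
    PD: pen down
    RT 24: heading 174 -> 150
    -- iteration 3/3 --
    FD 3.1: (-18.536,-31.645) -> (-21.221,-30.095) [heading=150, draw]
    PD: pen down
    RT 24: heading 150 -> 126
  ]
]
FD 4.3: (-21.221,-30.095) -> (-23.748,-26.616) [heading=126, draw]
RT 135: heading 126 -> 351
RT 180: heading 351 -> 171
FD 13.9: (-23.748,-26.616) -> (-37.477,-24.442) [heading=171, draw]
Final: pos=(-37.477,-24.442), heading=171, 8 segment(s) drawn
Segments drawn: 8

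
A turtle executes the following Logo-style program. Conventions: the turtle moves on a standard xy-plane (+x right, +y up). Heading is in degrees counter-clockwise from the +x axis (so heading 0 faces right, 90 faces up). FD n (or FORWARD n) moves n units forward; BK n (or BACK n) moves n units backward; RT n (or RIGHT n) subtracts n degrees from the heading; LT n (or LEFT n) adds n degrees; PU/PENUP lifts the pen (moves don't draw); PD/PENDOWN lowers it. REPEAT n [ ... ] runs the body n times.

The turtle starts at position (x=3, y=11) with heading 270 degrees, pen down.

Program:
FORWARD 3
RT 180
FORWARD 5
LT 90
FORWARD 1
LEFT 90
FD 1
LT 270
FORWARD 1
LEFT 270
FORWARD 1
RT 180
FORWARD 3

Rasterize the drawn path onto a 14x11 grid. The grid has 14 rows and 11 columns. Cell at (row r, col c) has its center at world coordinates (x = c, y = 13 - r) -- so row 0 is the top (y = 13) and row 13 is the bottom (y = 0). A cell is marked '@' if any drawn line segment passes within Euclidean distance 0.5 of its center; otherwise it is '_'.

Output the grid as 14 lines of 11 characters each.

Answer: _@@@_______
_@@@_______
_@_@_______
_@_@_______
___@_______
___@_______
___________
___________
___________
___________
___________
___________
___________
___________

Derivation:
Segment 0: (3,11) -> (3,8)
Segment 1: (3,8) -> (3,13)
Segment 2: (3,13) -> (2,13)
Segment 3: (2,13) -> (2,12)
Segment 4: (2,12) -> (1,12)
Segment 5: (1,12) -> (1,13)
Segment 6: (1,13) -> (1,10)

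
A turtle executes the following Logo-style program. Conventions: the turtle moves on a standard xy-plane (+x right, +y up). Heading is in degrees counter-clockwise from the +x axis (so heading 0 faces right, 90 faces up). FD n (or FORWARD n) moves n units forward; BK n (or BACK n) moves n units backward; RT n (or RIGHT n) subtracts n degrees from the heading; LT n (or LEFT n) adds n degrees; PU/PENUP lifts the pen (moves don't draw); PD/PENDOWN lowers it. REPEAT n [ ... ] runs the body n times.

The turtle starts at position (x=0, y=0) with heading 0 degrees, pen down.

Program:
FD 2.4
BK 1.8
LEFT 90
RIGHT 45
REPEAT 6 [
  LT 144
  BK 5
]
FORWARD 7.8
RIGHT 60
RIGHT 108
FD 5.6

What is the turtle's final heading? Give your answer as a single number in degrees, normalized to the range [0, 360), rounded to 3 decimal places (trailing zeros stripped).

Answer: 21

Derivation:
Executing turtle program step by step:
Start: pos=(0,0), heading=0, pen down
FD 2.4: (0,0) -> (2.4,0) [heading=0, draw]
BK 1.8: (2.4,0) -> (0.6,0) [heading=0, draw]
LT 90: heading 0 -> 90
RT 45: heading 90 -> 45
REPEAT 6 [
  -- iteration 1/6 --
  LT 144: heading 45 -> 189
  BK 5: (0.6,0) -> (5.538,0.782) [heading=189, draw]
  -- iteration 2/6 --
  LT 144: heading 189 -> 333
  BK 5: (5.538,0.782) -> (1.083,3.052) [heading=333, draw]
  -- iteration 3/6 --
  LT 144: heading 333 -> 117
  BK 5: (1.083,3.052) -> (3.353,-1.403) [heading=117, draw]
  -- iteration 4/6 --
  LT 144: heading 117 -> 261
  BK 5: (3.353,-1.403) -> (4.136,3.536) [heading=261, draw]
  -- iteration 5/6 --
  LT 144: heading 261 -> 45
  BK 5: (4.136,3.536) -> (0.6,0) [heading=45, draw]
  -- iteration 6/6 --
  LT 144: heading 45 -> 189
  BK 5: (0.6,0) -> (5.538,0.782) [heading=189, draw]
]
FD 7.8: (5.538,0.782) -> (-2.166,-0.438) [heading=189, draw]
RT 60: heading 189 -> 129
RT 108: heading 129 -> 21
FD 5.6: (-2.166,-0.438) -> (3.063,1.569) [heading=21, draw]
Final: pos=(3.063,1.569), heading=21, 10 segment(s) drawn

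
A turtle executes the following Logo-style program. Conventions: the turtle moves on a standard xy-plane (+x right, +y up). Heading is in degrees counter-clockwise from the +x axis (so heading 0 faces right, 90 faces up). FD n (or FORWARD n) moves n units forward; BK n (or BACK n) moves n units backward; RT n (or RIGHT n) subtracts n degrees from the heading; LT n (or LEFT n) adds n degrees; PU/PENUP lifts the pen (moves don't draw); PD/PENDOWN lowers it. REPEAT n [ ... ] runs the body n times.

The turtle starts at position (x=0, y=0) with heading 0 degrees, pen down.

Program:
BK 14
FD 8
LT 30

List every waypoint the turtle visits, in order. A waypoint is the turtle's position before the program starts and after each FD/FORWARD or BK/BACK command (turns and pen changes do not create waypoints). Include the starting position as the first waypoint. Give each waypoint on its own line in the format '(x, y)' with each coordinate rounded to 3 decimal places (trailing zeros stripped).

Answer: (0, 0)
(-14, 0)
(-6, 0)

Derivation:
Executing turtle program step by step:
Start: pos=(0,0), heading=0, pen down
BK 14: (0,0) -> (-14,0) [heading=0, draw]
FD 8: (-14,0) -> (-6,0) [heading=0, draw]
LT 30: heading 0 -> 30
Final: pos=(-6,0), heading=30, 2 segment(s) drawn
Waypoints (3 total):
(0, 0)
(-14, 0)
(-6, 0)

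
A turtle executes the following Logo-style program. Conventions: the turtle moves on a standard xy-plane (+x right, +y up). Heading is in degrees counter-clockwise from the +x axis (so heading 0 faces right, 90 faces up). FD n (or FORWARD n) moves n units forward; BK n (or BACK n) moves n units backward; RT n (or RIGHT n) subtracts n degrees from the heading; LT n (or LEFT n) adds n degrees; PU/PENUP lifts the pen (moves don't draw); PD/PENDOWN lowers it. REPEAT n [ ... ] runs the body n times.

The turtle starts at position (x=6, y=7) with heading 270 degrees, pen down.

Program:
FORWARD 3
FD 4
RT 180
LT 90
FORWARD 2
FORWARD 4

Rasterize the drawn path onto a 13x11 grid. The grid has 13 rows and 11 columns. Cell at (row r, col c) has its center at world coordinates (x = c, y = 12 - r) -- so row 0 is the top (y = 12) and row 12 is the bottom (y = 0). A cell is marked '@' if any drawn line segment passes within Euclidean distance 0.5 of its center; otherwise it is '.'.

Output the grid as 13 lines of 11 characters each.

Segment 0: (6,7) -> (6,4)
Segment 1: (6,4) -> (6,0)
Segment 2: (6,0) -> (4,0)
Segment 3: (4,0) -> (-0,0)

Answer: ...........
...........
...........
...........
...........
......@....
......@....
......@....
......@....
......@....
......@....
......@....
@@@@@@@....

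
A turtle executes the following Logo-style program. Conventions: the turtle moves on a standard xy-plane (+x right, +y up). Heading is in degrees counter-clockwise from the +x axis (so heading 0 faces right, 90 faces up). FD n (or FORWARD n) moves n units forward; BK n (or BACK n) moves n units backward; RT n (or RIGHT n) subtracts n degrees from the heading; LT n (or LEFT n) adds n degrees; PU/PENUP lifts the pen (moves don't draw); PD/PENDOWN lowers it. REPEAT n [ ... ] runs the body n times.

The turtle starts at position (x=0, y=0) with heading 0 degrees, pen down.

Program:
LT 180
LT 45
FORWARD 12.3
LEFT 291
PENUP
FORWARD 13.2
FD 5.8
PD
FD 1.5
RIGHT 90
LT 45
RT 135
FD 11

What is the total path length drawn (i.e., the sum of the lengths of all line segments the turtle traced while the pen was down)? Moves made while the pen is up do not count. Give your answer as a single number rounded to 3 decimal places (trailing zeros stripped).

Executing turtle program step by step:
Start: pos=(0,0), heading=0, pen down
LT 180: heading 0 -> 180
LT 45: heading 180 -> 225
FD 12.3: (0,0) -> (-8.697,-8.697) [heading=225, draw]
LT 291: heading 225 -> 156
PU: pen up
FD 13.2: (-8.697,-8.697) -> (-20.756,-3.328) [heading=156, move]
FD 5.8: (-20.756,-3.328) -> (-26.055,-0.969) [heading=156, move]
PD: pen down
FD 1.5: (-26.055,-0.969) -> (-27.425,-0.359) [heading=156, draw]
RT 90: heading 156 -> 66
LT 45: heading 66 -> 111
RT 135: heading 111 -> 336
FD 11: (-27.425,-0.359) -> (-17.376,-4.833) [heading=336, draw]
Final: pos=(-17.376,-4.833), heading=336, 3 segment(s) drawn

Segment lengths:
  seg 1: (0,0) -> (-8.697,-8.697), length = 12.3
  seg 2: (-26.055,-0.969) -> (-27.425,-0.359), length = 1.5
  seg 3: (-27.425,-0.359) -> (-17.376,-4.833), length = 11
Total = 24.8

Answer: 24.8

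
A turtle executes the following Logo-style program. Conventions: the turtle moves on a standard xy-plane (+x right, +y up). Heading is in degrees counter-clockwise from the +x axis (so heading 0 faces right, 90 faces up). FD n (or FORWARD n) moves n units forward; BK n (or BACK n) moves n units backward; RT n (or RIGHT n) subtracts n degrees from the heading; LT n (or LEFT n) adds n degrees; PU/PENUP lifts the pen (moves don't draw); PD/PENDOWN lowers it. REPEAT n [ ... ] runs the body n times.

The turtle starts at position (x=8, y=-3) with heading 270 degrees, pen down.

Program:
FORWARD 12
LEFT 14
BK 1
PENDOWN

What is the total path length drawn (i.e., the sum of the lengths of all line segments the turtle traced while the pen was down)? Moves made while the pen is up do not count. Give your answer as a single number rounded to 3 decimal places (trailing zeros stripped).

Executing turtle program step by step:
Start: pos=(8,-3), heading=270, pen down
FD 12: (8,-3) -> (8,-15) [heading=270, draw]
LT 14: heading 270 -> 284
BK 1: (8,-15) -> (7.758,-14.03) [heading=284, draw]
PD: pen down
Final: pos=(7.758,-14.03), heading=284, 2 segment(s) drawn

Segment lengths:
  seg 1: (8,-3) -> (8,-15), length = 12
  seg 2: (8,-15) -> (7.758,-14.03), length = 1
Total = 13

Answer: 13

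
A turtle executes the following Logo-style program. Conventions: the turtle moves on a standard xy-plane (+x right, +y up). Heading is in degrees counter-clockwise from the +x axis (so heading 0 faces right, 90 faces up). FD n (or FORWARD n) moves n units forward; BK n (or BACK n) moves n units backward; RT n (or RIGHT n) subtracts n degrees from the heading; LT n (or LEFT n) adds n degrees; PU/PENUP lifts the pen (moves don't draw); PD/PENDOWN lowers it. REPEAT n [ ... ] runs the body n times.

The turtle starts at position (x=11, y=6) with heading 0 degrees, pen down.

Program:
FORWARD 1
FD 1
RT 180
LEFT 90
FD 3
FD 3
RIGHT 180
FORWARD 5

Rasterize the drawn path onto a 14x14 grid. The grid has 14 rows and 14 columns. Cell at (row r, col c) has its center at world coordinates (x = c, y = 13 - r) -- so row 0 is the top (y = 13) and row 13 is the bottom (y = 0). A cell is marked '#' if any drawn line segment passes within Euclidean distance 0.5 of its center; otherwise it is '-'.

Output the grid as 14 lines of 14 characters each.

Segment 0: (11,6) -> (12,6)
Segment 1: (12,6) -> (13,6)
Segment 2: (13,6) -> (13,3)
Segment 3: (13,3) -> (13,0)
Segment 4: (13,0) -> (13,5)

Answer: --------------
--------------
--------------
--------------
--------------
--------------
--------------
-----------###
-------------#
-------------#
-------------#
-------------#
-------------#
-------------#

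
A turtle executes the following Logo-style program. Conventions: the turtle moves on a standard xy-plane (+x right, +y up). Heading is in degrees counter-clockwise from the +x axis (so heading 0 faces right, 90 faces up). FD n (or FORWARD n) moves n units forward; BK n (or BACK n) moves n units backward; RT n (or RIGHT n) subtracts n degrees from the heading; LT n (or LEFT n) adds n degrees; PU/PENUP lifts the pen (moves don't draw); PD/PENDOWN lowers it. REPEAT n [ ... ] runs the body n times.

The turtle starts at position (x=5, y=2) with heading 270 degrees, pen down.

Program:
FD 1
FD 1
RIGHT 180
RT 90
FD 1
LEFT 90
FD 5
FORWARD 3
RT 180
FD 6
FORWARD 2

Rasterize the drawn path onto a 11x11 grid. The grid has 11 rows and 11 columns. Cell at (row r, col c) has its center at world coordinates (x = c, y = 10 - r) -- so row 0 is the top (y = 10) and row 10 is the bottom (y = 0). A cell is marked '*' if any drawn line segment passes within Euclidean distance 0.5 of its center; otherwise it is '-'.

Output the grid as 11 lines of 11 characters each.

Segment 0: (5,2) -> (5,1)
Segment 1: (5,1) -> (5,0)
Segment 2: (5,0) -> (6,0)
Segment 3: (6,0) -> (6,5)
Segment 4: (6,5) -> (6,8)
Segment 5: (6,8) -> (6,2)
Segment 6: (6,2) -> (6,0)

Answer: -----------
-----------
------*----
------*----
------*----
------*----
------*----
------*----
-----**----
-----**----
-----**----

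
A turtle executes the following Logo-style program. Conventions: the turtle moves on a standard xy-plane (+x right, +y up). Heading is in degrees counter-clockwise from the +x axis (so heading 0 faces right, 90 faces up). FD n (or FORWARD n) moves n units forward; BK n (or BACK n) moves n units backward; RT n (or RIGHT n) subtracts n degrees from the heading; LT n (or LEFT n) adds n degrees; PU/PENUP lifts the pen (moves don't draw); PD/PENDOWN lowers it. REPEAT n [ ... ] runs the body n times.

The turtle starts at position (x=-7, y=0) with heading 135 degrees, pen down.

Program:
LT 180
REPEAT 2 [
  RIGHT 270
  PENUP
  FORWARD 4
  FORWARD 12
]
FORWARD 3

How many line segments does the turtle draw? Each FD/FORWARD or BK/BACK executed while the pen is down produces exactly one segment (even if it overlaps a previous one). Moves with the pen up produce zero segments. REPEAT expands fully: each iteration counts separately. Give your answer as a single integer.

Answer: 0

Derivation:
Executing turtle program step by step:
Start: pos=(-7,0), heading=135, pen down
LT 180: heading 135 -> 315
REPEAT 2 [
  -- iteration 1/2 --
  RT 270: heading 315 -> 45
  PU: pen up
  FD 4: (-7,0) -> (-4.172,2.828) [heading=45, move]
  FD 12: (-4.172,2.828) -> (4.314,11.314) [heading=45, move]
  -- iteration 2/2 --
  RT 270: heading 45 -> 135
  PU: pen up
  FD 4: (4.314,11.314) -> (1.485,14.142) [heading=135, move]
  FD 12: (1.485,14.142) -> (-7,22.627) [heading=135, move]
]
FD 3: (-7,22.627) -> (-9.121,24.749) [heading=135, move]
Final: pos=(-9.121,24.749), heading=135, 0 segment(s) drawn
Segments drawn: 0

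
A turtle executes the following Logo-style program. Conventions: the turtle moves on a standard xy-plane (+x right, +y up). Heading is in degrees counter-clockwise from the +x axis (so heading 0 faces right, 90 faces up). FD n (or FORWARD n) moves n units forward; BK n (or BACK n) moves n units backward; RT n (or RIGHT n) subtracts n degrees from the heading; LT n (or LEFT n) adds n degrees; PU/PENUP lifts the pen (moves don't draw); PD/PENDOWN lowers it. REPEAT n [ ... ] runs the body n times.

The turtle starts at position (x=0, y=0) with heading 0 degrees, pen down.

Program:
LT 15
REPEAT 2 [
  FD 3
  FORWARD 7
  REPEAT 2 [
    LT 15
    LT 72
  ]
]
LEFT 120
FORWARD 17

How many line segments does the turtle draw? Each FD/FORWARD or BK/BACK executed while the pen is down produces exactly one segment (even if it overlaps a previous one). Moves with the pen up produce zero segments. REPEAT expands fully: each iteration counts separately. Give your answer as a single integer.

Executing turtle program step by step:
Start: pos=(0,0), heading=0, pen down
LT 15: heading 0 -> 15
REPEAT 2 [
  -- iteration 1/2 --
  FD 3: (0,0) -> (2.898,0.776) [heading=15, draw]
  FD 7: (2.898,0.776) -> (9.659,2.588) [heading=15, draw]
  REPEAT 2 [
    -- iteration 1/2 --
    LT 15: heading 15 -> 30
    LT 72: heading 30 -> 102
    -- iteration 2/2 --
    LT 15: heading 102 -> 117
    LT 72: heading 117 -> 189
  ]
  -- iteration 2/2 --
  FD 3: (9.659,2.588) -> (6.696,2.119) [heading=189, draw]
  FD 7: (6.696,2.119) -> (-0.218,1.024) [heading=189, draw]
  REPEAT 2 [
    -- iteration 1/2 --
    LT 15: heading 189 -> 204
    LT 72: heading 204 -> 276
    -- iteration 2/2 --
    LT 15: heading 276 -> 291
    LT 72: heading 291 -> 3
  ]
]
LT 120: heading 3 -> 123
FD 17: (-0.218,1.024) -> (-9.476,15.281) [heading=123, draw]
Final: pos=(-9.476,15.281), heading=123, 5 segment(s) drawn
Segments drawn: 5

Answer: 5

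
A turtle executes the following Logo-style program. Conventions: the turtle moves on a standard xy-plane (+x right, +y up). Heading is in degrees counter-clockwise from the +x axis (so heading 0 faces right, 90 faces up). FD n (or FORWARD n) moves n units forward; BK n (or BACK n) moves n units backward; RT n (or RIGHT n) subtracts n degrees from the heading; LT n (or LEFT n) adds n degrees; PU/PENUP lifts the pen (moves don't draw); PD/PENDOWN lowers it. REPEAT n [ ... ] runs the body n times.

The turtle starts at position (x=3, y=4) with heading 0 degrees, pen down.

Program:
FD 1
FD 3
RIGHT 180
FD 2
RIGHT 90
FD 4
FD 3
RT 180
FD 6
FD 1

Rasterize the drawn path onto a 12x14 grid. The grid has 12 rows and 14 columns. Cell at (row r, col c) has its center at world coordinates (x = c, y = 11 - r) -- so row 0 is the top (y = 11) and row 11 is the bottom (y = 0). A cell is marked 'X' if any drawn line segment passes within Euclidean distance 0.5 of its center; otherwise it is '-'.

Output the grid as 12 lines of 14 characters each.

Segment 0: (3,4) -> (4,4)
Segment 1: (4,4) -> (7,4)
Segment 2: (7,4) -> (5,4)
Segment 3: (5,4) -> (5,8)
Segment 4: (5,8) -> (5,11)
Segment 5: (5,11) -> (5,5)
Segment 6: (5,5) -> (5,4)

Answer: -----X--------
-----X--------
-----X--------
-----X--------
-----X--------
-----X--------
-----X--------
---XXXXX------
--------------
--------------
--------------
--------------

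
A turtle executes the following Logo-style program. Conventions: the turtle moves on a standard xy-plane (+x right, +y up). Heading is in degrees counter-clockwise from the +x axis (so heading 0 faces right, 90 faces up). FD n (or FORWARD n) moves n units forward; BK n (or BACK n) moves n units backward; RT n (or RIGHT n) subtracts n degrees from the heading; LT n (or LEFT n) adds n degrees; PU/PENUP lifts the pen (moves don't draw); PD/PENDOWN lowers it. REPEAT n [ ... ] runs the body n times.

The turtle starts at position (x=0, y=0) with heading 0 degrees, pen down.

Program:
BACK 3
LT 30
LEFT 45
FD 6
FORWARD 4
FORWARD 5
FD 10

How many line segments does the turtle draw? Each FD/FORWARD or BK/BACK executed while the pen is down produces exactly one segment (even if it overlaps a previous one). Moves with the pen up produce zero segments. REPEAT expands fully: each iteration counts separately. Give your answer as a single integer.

Executing turtle program step by step:
Start: pos=(0,0), heading=0, pen down
BK 3: (0,0) -> (-3,0) [heading=0, draw]
LT 30: heading 0 -> 30
LT 45: heading 30 -> 75
FD 6: (-3,0) -> (-1.447,5.796) [heading=75, draw]
FD 4: (-1.447,5.796) -> (-0.412,9.659) [heading=75, draw]
FD 5: (-0.412,9.659) -> (0.882,14.489) [heading=75, draw]
FD 10: (0.882,14.489) -> (3.47,24.148) [heading=75, draw]
Final: pos=(3.47,24.148), heading=75, 5 segment(s) drawn
Segments drawn: 5

Answer: 5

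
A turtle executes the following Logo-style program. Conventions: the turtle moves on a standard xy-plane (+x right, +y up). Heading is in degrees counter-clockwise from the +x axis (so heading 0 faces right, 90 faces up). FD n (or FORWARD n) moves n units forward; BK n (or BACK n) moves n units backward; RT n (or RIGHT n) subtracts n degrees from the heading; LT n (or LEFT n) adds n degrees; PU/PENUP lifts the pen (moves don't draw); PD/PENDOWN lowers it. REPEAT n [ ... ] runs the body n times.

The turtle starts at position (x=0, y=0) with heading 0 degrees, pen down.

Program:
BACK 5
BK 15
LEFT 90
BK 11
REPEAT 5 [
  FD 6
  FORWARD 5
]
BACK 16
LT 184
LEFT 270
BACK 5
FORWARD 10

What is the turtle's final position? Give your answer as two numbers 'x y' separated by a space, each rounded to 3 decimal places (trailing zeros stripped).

Answer: -24.988 27.651

Derivation:
Executing turtle program step by step:
Start: pos=(0,0), heading=0, pen down
BK 5: (0,0) -> (-5,0) [heading=0, draw]
BK 15: (-5,0) -> (-20,0) [heading=0, draw]
LT 90: heading 0 -> 90
BK 11: (-20,0) -> (-20,-11) [heading=90, draw]
REPEAT 5 [
  -- iteration 1/5 --
  FD 6: (-20,-11) -> (-20,-5) [heading=90, draw]
  FD 5: (-20,-5) -> (-20,0) [heading=90, draw]
  -- iteration 2/5 --
  FD 6: (-20,0) -> (-20,6) [heading=90, draw]
  FD 5: (-20,6) -> (-20,11) [heading=90, draw]
  -- iteration 3/5 --
  FD 6: (-20,11) -> (-20,17) [heading=90, draw]
  FD 5: (-20,17) -> (-20,22) [heading=90, draw]
  -- iteration 4/5 --
  FD 6: (-20,22) -> (-20,28) [heading=90, draw]
  FD 5: (-20,28) -> (-20,33) [heading=90, draw]
  -- iteration 5/5 --
  FD 6: (-20,33) -> (-20,39) [heading=90, draw]
  FD 5: (-20,39) -> (-20,44) [heading=90, draw]
]
BK 16: (-20,44) -> (-20,28) [heading=90, draw]
LT 184: heading 90 -> 274
LT 270: heading 274 -> 184
BK 5: (-20,28) -> (-15.012,28.349) [heading=184, draw]
FD 10: (-15.012,28.349) -> (-24.988,27.651) [heading=184, draw]
Final: pos=(-24.988,27.651), heading=184, 16 segment(s) drawn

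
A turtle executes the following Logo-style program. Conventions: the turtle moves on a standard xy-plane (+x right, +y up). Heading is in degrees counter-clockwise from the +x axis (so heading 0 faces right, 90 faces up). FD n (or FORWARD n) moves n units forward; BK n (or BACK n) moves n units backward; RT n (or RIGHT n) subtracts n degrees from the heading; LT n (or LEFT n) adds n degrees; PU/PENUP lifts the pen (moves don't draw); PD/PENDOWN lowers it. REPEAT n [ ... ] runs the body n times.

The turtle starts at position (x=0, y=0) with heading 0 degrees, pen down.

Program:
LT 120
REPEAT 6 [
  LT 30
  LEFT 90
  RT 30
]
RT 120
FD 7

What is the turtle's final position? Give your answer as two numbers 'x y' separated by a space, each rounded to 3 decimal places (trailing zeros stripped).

Answer: -7 0

Derivation:
Executing turtle program step by step:
Start: pos=(0,0), heading=0, pen down
LT 120: heading 0 -> 120
REPEAT 6 [
  -- iteration 1/6 --
  LT 30: heading 120 -> 150
  LT 90: heading 150 -> 240
  RT 30: heading 240 -> 210
  -- iteration 2/6 --
  LT 30: heading 210 -> 240
  LT 90: heading 240 -> 330
  RT 30: heading 330 -> 300
  -- iteration 3/6 --
  LT 30: heading 300 -> 330
  LT 90: heading 330 -> 60
  RT 30: heading 60 -> 30
  -- iteration 4/6 --
  LT 30: heading 30 -> 60
  LT 90: heading 60 -> 150
  RT 30: heading 150 -> 120
  -- iteration 5/6 --
  LT 30: heading 120 -> 150
  LT 90: heading 150 -> 240
  RT 30: heading 240 -> 210
  -- iteration 6/6 --
  LT 30: heading 210 -> 240
  LT 90: heading 240 -> 330
  RT 30: heading 330 -> 300
]
RT 120: heading 300 -> 180
FD 7: (0,0) -> (-7,0) [heading=180, draw]
Final: pos=(-7,0), heading=180, 1 segment(s) drawn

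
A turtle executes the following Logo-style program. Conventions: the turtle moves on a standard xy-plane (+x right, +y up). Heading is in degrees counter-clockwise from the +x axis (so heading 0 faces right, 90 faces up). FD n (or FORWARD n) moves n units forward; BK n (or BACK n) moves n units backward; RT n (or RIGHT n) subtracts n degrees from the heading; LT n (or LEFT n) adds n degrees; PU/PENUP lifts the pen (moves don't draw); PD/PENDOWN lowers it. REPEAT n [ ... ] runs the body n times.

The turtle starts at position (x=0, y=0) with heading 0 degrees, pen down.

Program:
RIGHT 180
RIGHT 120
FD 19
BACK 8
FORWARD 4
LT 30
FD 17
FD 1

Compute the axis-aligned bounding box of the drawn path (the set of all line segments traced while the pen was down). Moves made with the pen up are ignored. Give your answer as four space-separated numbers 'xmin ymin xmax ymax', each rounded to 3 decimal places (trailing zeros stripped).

Executing turtle program step by step:
Start: pos=(0,0), heading=0, pen down
RT 180: heading 0 -> 180
RT 120: heading 180 -> 60
FD 19: (0,0) -> (9.5,16.454) [heading=60, draw]
BK 8: (9.5,16.454) -> (5.5,9.526) [heading=60, draw]
FD 4: (5.5,9.526) -> (7.5,12.99) [heading=60, draw]
LT 30: heading 60 -> 90
FD 17: (7.5,12.99) -> (7.5,29.99) [heading=90, draw]
FD 1: (7.5,29.99) -> (7.5,30.99) [heading=90, draw]
Final: pos=(7.5,30.99), heading=90, 5 segment(s) drawn

Segment endpoints: x in {0, 5.5, 7.5, 7.5, 9.5}, y in {0, 9.526, 12.99, 16.454, 29.99, 30.99}
xmin=0, ymin=0, xmax=9.5, ymax=30.99

Answer: 0 0 9.5 30.99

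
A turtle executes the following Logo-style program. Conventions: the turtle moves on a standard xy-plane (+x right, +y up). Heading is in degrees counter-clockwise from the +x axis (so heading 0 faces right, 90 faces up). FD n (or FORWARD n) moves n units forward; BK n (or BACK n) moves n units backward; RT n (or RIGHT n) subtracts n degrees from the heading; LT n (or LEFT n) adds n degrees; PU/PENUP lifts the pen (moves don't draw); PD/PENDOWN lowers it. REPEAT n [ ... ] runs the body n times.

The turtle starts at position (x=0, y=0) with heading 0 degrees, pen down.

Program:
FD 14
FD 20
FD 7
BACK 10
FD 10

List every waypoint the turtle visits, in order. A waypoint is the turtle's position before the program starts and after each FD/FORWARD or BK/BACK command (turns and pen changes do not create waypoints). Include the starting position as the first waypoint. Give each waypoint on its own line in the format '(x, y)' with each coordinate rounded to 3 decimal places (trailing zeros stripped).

Answer: (0, 0)
(14, 0)
(34, 0)
(41, 0)
(31, 0)
(41, 0)

Derivation:
Executing turtle program step by step:
Start: pos=(0,0), heading=0, pen down
FD 14: (0,0) -> (14,0) [heading=0, draw]
FD 20: (14,0) -> (34,0) [heading=0, draw]
FD 7: (34,0) -> (41,0) [heading=0, draw]
BK 10: (41,0) -> (31,0) [heading=0, draw]
FD 10: (31,0) -> (41,0) [heading=0, draw]
Final: pos=(41,0), heading=0, 5 segment(s) drawn
Waypoints (6 total):
(0, 0)
(14, 0)
(34, 0)
(41, 0)
(31, 0)
(41, 0)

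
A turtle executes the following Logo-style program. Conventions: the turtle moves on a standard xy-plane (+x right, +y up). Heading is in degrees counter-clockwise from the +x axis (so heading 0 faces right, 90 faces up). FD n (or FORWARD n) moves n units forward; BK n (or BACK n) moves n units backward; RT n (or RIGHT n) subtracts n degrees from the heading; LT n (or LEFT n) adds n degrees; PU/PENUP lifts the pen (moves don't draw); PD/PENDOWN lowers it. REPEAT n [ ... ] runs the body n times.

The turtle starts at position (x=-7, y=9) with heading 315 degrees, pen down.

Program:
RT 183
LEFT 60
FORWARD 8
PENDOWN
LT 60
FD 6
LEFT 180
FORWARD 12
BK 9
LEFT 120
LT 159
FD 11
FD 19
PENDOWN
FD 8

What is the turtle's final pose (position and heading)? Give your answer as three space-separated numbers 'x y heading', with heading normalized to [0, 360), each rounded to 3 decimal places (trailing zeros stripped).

Executing turtle program step by step:
Start: pos=(-7,9), heading=315, pen down
RT 183: heading 315 -> 132
LT 60: heading 132 -> 192
FD 8: (-7,9) -> (-14.825,7.337) [heading=192, draw]
PD: pen down
LT 60: heading 192 -> 252
FD 6: (-14.825,7.337) -> (-16.679,1.63) [heading=252, draw]
LT 180: heading 252 -> 72
FD 12: (-16.679,1.63) -> (-12.971,13.043) [heading=72, draw]
BK 9: (-12.971,13.043) -> (-15.752,4.484) [heading=72, draw]
LT 120: heading 72 -> 192
LT 159: heading 192 -> 351
FD 11: (-15.752,4.484) -> (-4.888,2.763) [heading=351, draw]
FD 19: (-4.888,2.763) -> (13.878,-0.209) [heading=351, draw]
PD: pen down
FD 8: (13.878,-0.209) -> (21.78,-1.461) [heading=351, draw]
Final: pos=(21.78,-1.461), heading=351, 7 segment(s) drawn

Answer: 21.78 -1.461 351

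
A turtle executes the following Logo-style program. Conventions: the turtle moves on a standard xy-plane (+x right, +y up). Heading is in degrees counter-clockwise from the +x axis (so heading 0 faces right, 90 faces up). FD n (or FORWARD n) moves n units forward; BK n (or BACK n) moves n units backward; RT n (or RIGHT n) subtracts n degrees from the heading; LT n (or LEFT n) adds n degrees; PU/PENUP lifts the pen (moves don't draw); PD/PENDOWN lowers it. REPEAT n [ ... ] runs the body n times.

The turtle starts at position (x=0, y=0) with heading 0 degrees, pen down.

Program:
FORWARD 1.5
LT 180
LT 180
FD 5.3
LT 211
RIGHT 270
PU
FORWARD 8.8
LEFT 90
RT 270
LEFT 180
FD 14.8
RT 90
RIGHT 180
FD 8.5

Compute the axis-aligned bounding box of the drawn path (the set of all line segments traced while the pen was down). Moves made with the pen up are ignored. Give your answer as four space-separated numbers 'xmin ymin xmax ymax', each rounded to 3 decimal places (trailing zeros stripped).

Executing turtle program step by step:
Start: pos=(0,0), heading=0, pen down
FD 1.5: (0,0) -> (1.5,0) [heading=0, draw]
LT 180: heading 0 -> 180
LT 180: heading 180 -> 0
FD 5.3: (1.5,0) -> (6.8,0) [heading=0, draw]
LT 211: heading 0 -> 211
RT 270: heading 211 -> 301
PU: pen up
FD 8.8: (6.8,0) -> (11.332,-7.543) [heading=301, move]
LT 90: heading 301 -> 31
RT 270: heading 31 -> 121
LT 180: heading 121 -> 301
FD 14.8: (11.332,-7.543) -> (18.955,-20.229) [heading=301, move]
RT 90: heading 301 -> 211
RT 180: heading 211 -> 31
FD 8.5: (18.955,-20.229) -> (26.241,-15.851) [heading=31, move]
Final: pos=(26.241,-15.851), heading=31, 2 segment(s) drawn

Segment endpoints: x in {0, 1.5, 6.8}, y in {0, 0}
xmin=0, ymin=0, xmax=6.8, ymax=0

Answer: 0 0 6.8 0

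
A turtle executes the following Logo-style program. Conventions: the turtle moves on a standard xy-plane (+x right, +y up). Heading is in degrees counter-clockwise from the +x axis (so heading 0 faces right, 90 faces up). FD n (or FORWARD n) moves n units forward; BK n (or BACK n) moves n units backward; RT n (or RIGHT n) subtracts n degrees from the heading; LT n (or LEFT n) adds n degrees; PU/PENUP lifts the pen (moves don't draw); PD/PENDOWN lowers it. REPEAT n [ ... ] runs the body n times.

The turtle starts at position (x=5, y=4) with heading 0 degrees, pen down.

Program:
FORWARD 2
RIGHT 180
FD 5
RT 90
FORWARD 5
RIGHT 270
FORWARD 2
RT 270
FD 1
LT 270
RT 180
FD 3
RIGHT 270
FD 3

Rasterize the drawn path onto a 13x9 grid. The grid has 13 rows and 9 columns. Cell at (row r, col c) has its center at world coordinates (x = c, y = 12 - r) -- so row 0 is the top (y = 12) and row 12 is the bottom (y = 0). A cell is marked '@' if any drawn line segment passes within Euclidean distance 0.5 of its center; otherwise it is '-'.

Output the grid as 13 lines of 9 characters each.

Answer: ---------
---@-----
---@-----
@@@@-----
@@@@-----
--@------
--@------
--@------
--@@@@@@-
---------
---------
---------
---------

Derivation:
Segment 0: (5,4) -> (7,4)
Segment 1: (7,4) -> (2,4)
Segment 2: (2,4) -> (2,9)
Segment 3: (2,9) -> (-0,9)
Segment 4: (-0,9) -> (-0,8)
Segment 5: (-0,8) -> (3,8)
Segment 6: (3,8) -> (3,11)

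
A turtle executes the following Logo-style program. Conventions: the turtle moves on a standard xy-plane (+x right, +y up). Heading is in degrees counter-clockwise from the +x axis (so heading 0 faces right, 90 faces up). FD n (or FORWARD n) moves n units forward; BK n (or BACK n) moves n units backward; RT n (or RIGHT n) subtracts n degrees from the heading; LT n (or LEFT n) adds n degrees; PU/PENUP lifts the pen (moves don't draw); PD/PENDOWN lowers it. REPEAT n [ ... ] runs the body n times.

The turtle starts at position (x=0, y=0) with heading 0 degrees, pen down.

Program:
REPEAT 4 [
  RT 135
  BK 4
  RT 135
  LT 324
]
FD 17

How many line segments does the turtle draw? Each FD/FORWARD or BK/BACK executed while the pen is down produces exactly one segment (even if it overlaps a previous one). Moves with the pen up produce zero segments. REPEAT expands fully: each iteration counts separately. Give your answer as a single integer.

Answer: 5

Derivation:
Executing turtle program step by step:
Start: pos=(0,0), heading=0, pen down
REPEAT 4 [
  -- iteration 1/4 --
  RT 135: heading 0 -> 225
  BK 4: (0,0) -> (2.828,2.828) [heading=225, draw]
  RT 135: heading 225 -> 90
  LT 324: heading 90 -> 54
  -- iteration 2/4 --
  RT 135: heading 54 -> 279
  BK 4: (2.828,2.828) -> (2.203,6.779) [heading=279, draw]
  RT 135: heading 279 -> 144
  LT 324: heading 144 -> 108
  -- iteration 3/4 --
  RT 135: heading 108 -> 333
  BK 4: (2.203,6.779) -> (-1.361,8.595) [heading=333, draw]
  RT 135: heading 333 -> 198
  LT 324: heading 198 -> 162
  -- iteration 4/4 --
  RT 135: heading 162 -> 27
  BK 4: (-1.361,8.595) -> (-4.925,6.779) [heading=27, draw]
  RT 135: heading 27 -> 252
  LT 324: heading 252 -> 216
]
FD 17: (-4.925,6.779) -> (-18.679,-3.213) [heading=216, draw]
Final: pos=(-18.679,-3.213), heading=216, 5 segment(s) drawn
Segments drawn: 5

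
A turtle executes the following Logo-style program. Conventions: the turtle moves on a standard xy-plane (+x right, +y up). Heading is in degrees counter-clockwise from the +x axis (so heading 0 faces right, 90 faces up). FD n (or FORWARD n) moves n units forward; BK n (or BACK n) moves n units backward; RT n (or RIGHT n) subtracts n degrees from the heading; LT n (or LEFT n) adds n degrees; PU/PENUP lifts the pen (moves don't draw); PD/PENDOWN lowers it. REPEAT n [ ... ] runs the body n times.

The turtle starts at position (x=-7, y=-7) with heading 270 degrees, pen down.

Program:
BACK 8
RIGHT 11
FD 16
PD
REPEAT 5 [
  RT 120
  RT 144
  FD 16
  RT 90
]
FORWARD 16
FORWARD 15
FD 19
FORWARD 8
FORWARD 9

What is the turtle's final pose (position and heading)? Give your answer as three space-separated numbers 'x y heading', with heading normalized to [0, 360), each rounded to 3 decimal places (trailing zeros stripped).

Executing turtle program step by step:
Start: pos=(-7,-7), heading=270, pen down
BK 8: (-7,-7) -> (-7,1) [heading=270, draw]
RT 11: heading 270 -> 259
FD 16: (-7,1) -> (-10.053,-14.706) [heading=259, draw]
PD: pen down
REPEAT 5 [
  -- iteration 1/5 --
  RT 120: heading 259 -> 139
  RT 144: heading 139 -> 355
  FD 16: (-10.053,-14.706) -> (5.886,-16.101) [heading=355, draw]
  RT 90: heading 355 -> 265
  -- iteration 2/5 --
  RT 120: heading 265 -> 145
  RT 144: heading 145 -> 1
  FD 16: (5.886,-16.101) -> (21.884,-15.821) [heading=1, draw]
  RT 90: heading 1 -> 271
  -- iteration 3/5 --
  RT 120: heading 271 -> 151
  RT 144: heading 151 -> 7
  FD 16: (21.884,-15.821) -> (37.764,-13.871) [heading=7, draw]
  RT 90: heading 7 -> 277
  -- iteration 4/5 --
  RT 120: heading 277 -> 157
  RT 144: heading 157 -> 13
  FD 16: (37.764,-13.871) -> (53.354,-10.272) [heading=13, draw]
  RT 90: heading 13 -> 283
  -- iteration 5/5 --
  RT 120: heading 283 -> 163
  RT 144: heading 163 -> 19
  FD 16: (53.354,-10.272) -> (68.483,-5.063) [heading=19, draw]
  RT 90: heading 19 -> 289
]
FD 16: (68.483,-5.063) -> (73.692,-20.191) [heading=289, draw]
FD 15: (73.692,-20.191) -> (78.575,-34.374) [heading=289, draw]
FD 19: (78.575,-34.374) -> (84.761,-52.339) [heading=289, draw]
FD 8: (84.761,-52.339) -> (87.366,-59.903) [heading=289, draw]
FD 9: (87.366,-59.903) -> (90.296,-68.413) [heading=289, draw]
Final: pos=(90.296,-68.413), heading=289, 12 segment(s) drawn

Answer: 90.296 -68.413 289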